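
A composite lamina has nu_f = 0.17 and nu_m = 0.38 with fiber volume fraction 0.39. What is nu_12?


nu_12 = nu_f*Vf + nu_m*(1-Vf) = 0.17*0.39 + 0.38*0.61 = 0.2981

0.2981


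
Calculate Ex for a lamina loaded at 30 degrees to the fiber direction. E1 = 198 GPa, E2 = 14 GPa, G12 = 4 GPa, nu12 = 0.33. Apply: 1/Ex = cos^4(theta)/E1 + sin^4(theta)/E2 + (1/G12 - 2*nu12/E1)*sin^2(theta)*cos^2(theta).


cos^4(30) = 0.5625, sin^4(30) = 0.0625, sin^2(30)*cos^2(30) = 0.1875
1/G12 - 2*nu12/E1 = 1/4 - 2*0.33/198 = 0.246667 GPa^-1
1/Ex = 0.5625/198 + 0.0625/14 + 0.246667*0.1875 = 0.0535552 GPa^-1
Ex = 18.67 GPa

18.67 GPa


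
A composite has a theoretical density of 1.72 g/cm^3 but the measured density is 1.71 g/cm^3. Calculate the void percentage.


Void% = (rho_theo - rho_actual)/rho_theo * 100 = (1.72 - 1.71)/1.72 * 100 = 0.58%

0.58%


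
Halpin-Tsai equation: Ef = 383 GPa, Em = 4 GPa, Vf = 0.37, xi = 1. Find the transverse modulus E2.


eta = (Ef/Em - 1)/(Ef/Em + xi) = (95.75 - 1)/(95.75 + 1) = 0.9793
E2 = Em*(1+xi*eta*Vf)/(1-eta*Vf) = 8.55 GPa

8.55 GPa


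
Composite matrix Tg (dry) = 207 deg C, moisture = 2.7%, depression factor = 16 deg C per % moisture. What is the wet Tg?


Tg_wet = Tg_dry - k*moisture = 207 - 16*2.7 = 163.8 deg C

163.8 deg C


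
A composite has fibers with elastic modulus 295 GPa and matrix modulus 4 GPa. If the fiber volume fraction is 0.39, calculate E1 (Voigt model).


E1 = Ef*Vf + Em*(1-Vf) = 295*0.39 + 4*0.61 = 117.49 GPa

117.49 GPa


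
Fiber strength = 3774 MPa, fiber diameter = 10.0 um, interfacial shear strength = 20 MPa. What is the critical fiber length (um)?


Lc = sigma_f * d / (2 * tau_i) = 3774 * 10.0 / (2 * 20) = 943.5 um

943.5 um


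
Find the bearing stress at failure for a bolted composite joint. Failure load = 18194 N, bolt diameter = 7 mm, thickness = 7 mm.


sigma_br = F/(d*h) = 18194/(7*7) = 371.3 MPa

371.3 MPa


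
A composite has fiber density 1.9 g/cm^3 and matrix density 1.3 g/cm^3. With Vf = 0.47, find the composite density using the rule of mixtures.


rho_c = rho_f*Vf + rho_m*(1-Vf) = 1.9*0.47 + 1.3*0.53 = 1.582 g/cm^3

1.582 g/cm^3


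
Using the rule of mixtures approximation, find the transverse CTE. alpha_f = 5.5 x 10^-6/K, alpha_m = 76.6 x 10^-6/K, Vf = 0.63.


alpha_2 = alpha_f*Vf + alpha_m*(1-Vf) = 5.5*0.63 + 76.6*0.37 = 31.8 x 10^-6/K

31.8 x 10^-6/K


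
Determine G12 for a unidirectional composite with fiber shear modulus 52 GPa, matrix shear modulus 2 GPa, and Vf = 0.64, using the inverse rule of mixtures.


1/G12 = Vf/Gf + (1-Vf)/Gm = 0.64/52 + 0.36/2
G12 = 5.2 GPa

5.2 GPa


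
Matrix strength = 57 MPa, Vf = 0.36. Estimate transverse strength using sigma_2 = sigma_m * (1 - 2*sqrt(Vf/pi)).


factor = 1 - 2*sqrt(0.36/pi) = 0.323
sigma_2 = 57 * 0.323 = 18.41 MPa

18.41 MPa


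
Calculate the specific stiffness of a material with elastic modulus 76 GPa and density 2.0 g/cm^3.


Specific stiffness = E/rho = 76/2.0 = 38.0 GPa/(g/cm^3)

38.0 GPa/(g/cm^3)


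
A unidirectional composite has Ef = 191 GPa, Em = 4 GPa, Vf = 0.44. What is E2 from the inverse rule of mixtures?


1/E2 = Vf/Ef + (1-Vf)/Em = 0.44/191 + 0.56/4
E2 = 7.03 GPa

7.03 GPa


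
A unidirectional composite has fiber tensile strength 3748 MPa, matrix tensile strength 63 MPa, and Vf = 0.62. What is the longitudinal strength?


sigma_1 = sigma_f*Vf + sigma_m*(1-Vf) = 3748*0.62 + 63*0.38 = 2347.7 MPa

2347.7 MPa


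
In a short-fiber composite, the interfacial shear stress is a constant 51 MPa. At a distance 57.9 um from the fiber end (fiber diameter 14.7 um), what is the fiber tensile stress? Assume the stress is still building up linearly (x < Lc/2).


Force balance: sigma_f * (pi*d^2/4) = tau * (pi*d) * x  ->  sigma_f = 4 * tau * x / d
sigma_f = 4 * 51 * 57.9 / 14.7 = 803.5 MPa

803.5 MPa


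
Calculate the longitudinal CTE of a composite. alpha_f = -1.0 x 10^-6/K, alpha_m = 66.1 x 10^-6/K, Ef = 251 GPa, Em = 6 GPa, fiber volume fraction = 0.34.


E1 = Ef*Vf + Em*(1-Vf) = 89.3
alpha_1 = (alpha_f*Ef*Vf + alpha_m*Em*(1-Vf))/E1 = 1.98 x 10^-6/K

1.98 x 10^-6/K


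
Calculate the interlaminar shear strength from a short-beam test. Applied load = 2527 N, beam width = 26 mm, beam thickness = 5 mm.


ILSS = 3F/(4bh) = 3*2527/(4*26*5) = 14.58 MPa

14.58 MPa


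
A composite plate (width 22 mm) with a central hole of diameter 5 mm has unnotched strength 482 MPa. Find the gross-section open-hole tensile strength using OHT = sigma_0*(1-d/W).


OHT = sigma_0*(1-d/W) = 482*(1-5/22) = 372.5 MPa

372.5 MPa


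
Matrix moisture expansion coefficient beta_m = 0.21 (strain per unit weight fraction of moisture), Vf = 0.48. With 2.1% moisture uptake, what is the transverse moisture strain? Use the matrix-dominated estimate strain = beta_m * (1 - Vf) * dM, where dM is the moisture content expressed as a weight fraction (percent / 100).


dM = 2.1/100 = 0.021
strain = beta_m * (1-Vf) * dM = 0.21 * 0.52 * 0.021 = 0.0022932

0.0022932


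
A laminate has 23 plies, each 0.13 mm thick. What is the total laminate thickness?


h = n * t_ply = 23 * 0.13 = 2.99 mm

2.99 mm


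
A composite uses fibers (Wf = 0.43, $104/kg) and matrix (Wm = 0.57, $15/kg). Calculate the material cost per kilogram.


Cost = cost_f*Wf + cost_m*Wm = 104*0.43 + 15*0.57 = $53.27/kg

$53.27/kg


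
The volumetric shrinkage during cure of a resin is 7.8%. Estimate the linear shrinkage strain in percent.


Linear shrinkage ≈ vol_shrink/3 = 7.8/3 = 2.6%

2.6%


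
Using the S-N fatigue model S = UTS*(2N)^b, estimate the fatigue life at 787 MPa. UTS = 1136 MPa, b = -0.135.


N = 0.5 * (S/UTS)^(1/b) = 0.5 * (787/1136)^(1/-0.135) = 7.5812 cycles

7.5812 cycles


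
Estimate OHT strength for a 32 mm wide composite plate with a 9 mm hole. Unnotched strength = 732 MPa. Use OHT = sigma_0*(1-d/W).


OHT = sigma_0*(1-d/W) = 732*(1-9/32) = 526.1 MPa

526.1 MPa


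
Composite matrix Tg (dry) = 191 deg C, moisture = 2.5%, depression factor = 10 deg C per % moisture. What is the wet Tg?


Tg_wet = Tg_dry - k*moisture = 191 - 10*2.5 = 166.0 deg C

166.0 deg C


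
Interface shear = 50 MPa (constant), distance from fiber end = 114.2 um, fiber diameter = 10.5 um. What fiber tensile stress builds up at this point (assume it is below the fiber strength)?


Force balance: sigma_f * (pi*d^2/4) = tau * (pi*d) * x  ->  sigma_f = 4 * tau * x / d
sigma_f = 4 * 50 * 114.2 / 10.5 = 2175.2 MPa

2175.2 MPa


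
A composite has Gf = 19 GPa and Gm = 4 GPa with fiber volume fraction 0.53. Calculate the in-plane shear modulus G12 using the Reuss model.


1/G12 = Vf/Gf + (1-Vf)/Gm = 0.53/19 + 0.47/4
G12 = 6.88 GPa

6.88 GPa


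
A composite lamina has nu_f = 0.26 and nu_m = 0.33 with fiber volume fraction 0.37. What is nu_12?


nu_12 = nu_f*Vf + nu_m*(1-Vf) = 0.26*0.37 + 0.33*0.63 = 0.3041

0.3041


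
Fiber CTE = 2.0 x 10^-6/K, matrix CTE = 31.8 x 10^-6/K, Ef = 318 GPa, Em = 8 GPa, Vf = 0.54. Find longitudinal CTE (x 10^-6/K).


E1 = Ef*Vf + Em*(1-Vf) = 175.4
alpha_1 = (alpha_f*Ef*Vf + alpha_m*Em*(1-Vf))/E1 = 2.63 x 10^-6/K

2.63 x 10^-6/K


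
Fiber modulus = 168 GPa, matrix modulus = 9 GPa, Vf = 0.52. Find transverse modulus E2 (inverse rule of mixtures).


1/E2 = Vf/Ef + (1-Vf)/Em = 0.52/168 + 0.48/9
E2 = 17.72 GPa

17.72 GPa


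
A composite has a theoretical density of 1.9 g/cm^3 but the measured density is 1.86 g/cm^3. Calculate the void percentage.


Void% = (rho_theo - rho_actual)/rho_theo * 100 = (1.9 - 1.86)/1.9 * 100 = 2.11%

2.11%


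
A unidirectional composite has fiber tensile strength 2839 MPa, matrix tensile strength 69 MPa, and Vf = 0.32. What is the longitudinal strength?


sigma_1 = sigma_f*Vf + sigma_m*(1-Vf) = 2839*0.32 + 69*0.68 = 955.4 MPa

955.4 MPa


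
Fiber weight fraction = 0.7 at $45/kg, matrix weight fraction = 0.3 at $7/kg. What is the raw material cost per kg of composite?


Cost = cost_f*Wf + cost_m*Wm = 45*0.7 + 7*0.3 = $33.6/kg

$33.6/kg


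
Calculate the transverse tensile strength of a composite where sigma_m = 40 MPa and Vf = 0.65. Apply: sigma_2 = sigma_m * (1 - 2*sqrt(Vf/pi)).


factor = 1 - 2*sqrt(0.65/pi) = 0.0903
sigma_2 = 40 * 0.0903 = 3.61 MPa

3.61 MPa


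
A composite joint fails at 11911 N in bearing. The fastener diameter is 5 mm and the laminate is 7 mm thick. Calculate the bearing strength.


sigma_br = F/(d*h) = 11911/(5*7) = 340.3 MPa

340.3 MPa


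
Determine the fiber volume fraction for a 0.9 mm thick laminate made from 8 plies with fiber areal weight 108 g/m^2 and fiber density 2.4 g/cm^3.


Vf = n * FAW / (rho_f * h * 1000) = 8 * 108 / (2.4 * 0.9 * 1000) = 0.4

0.4


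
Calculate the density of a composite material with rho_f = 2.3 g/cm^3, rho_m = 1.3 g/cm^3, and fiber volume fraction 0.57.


rho_c = rho_f*Vf + rho_m*(1-Vf) = 2.3*0.57 + 1.3*0.43 = 1.87 g/cm^3

1.87 g/cm^3


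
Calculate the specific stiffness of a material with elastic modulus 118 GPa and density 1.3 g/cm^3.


Specific stiffness = E/rho = 118/1.3 = 90.8 GPa/(g/cm^3)

90.8 GPa/(g/cm^3)


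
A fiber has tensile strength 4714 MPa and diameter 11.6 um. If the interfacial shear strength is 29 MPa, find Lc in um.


Lc = sigma_f * d / (2 * tau_i) = 4714 * 11.6 / (2 * 29) = 942.8 um

942.8 um


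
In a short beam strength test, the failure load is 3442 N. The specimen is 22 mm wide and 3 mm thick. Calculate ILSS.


ILSS = 3F/(4bh) = 3*3442/(4*22*3) = 39.11 MPa

39.11 MPa


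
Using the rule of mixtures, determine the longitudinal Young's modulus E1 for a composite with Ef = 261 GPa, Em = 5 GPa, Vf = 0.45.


E1 = Ef*Vf + Em*(1-Vf) = 261*0.45 + 5*0.55 = 120.2 GPa

120.2 GPa


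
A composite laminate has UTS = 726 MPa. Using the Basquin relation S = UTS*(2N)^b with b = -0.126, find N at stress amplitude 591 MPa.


N = 0.5 * (S/UTS)^(1/b) = 0.5 * (591/726)^(1/-0.126) = 2.5591 cycles

2.5591 cycles


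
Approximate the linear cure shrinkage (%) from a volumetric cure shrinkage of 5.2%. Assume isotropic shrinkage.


Linear shrinkage ≈ vol_shrink/3 = 5.2/3 = 1.733%

1.733%


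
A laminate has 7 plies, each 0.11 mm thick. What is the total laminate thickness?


h = n * t_ply = 7 * 0.11 = 0.77 mm

0.77 mm


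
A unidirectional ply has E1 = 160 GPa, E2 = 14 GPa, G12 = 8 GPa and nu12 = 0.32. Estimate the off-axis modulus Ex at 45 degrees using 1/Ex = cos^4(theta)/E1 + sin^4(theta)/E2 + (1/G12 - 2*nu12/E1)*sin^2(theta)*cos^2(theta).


cos^4(45) = 0.25, sin^4(45) = 0.25, sin^2(45)*cos^2(45) = 0.25
1/G12 - 2*nu12/E1 = 1/8 - 2*0.32/160 = 0.121 GPa^-1
1/Ex = 0.25/160 + 0.25/14 + 0.121*0.25 = 0.0496696 GPa^-1
Ex = 20.13 GPa

20.13 GPa


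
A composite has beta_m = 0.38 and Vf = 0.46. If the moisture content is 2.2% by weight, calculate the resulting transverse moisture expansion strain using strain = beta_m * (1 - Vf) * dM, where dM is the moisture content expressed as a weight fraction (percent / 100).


dM = 2.2/100 = 0.022
strain = beta_m * (1-Vf) * dM = 0.38 * 0.54 * 0.022 = 0.0045144

0.0045144


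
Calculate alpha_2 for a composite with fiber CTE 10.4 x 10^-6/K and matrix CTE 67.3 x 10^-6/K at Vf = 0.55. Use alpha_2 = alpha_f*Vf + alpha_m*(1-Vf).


alpha_2 = alpha_f*Vf + alpha_m*(1-Vf) = 10.4*0.55 + 67.3*0.45 = 36.0 x 10^-6/K

36.0 x 10^-6/K


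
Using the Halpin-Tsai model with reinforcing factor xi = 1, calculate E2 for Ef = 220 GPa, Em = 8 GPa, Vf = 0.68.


eta = (Ef/Em - 1)/(Ef/Em + xi) = (27.5 - 1)/(27.5 + 1) = 0.9298
E2 = Em*(1+xi*eta*Vf)/(1-eta*Vf) = 35.51 GPa

35.51 GPa


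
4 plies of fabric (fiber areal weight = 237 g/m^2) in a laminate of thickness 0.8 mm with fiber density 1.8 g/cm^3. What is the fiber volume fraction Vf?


Vf = n * FAW / (rho_f * h * 1000) = 4 * 237 / (1.8 * 0.8 * 1000) = 0.6583

0.6583


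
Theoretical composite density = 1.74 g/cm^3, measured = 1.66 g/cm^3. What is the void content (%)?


Void% = (rho_theo - rho_actual)/rho_theo * 100 = (1.74 - 1.66)/1.74 * 100 = 4.6%

4.6%


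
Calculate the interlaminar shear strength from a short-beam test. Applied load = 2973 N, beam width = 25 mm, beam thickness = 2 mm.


ILSS = 3F/(4bh) = 3*2973/(4*25*2) = 44.6 MPa

44.6 MPa


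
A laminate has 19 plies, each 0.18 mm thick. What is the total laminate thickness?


h = n * t_ply = 19 * 0.18 = 3.42 mm

3.42 mm


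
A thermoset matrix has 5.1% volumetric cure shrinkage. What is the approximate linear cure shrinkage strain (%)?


Linear shrinkage ≈ vol_shrink/3 = 5.1/3 = 1.7%

1.7%


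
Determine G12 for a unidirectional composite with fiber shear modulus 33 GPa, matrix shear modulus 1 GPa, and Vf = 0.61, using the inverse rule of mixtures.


1/G12 = Vf/Gf + (1-Vf)/Gm = 0.61/33 + 0.39/1
G12 = 2.45 GPa

2.45 GPa


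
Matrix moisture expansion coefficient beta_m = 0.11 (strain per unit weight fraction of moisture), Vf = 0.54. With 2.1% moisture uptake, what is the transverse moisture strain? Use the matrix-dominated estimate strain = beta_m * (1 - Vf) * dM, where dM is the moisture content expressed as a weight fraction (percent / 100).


dM = 2.1/100 = 0.021
strain = beta_m * (1-Vf) * dM = 0.11 * 0.46 * 0.021 = 0.0010626

0.0010626


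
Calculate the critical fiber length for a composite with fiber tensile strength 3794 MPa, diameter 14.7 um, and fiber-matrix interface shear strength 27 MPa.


Lc = sigma_f * d / (2 * tau_i) = 3794 * 14.7 / (2 * 27) = 1032.8 um

1032.8 um


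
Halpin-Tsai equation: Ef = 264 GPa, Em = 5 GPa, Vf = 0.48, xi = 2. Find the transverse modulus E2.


eta = (Ef/Em - 1)/(Ef/Em + xi) = (52.8 - 1)/(52.8 + 2) = 0.9453
E2 = Em*(1+xi*eta*Vf)/(1-eta*Vf) = 17.46 GPa

17.46 GPa


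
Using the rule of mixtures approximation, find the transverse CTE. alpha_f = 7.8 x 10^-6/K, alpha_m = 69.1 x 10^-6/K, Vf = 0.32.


alpha_2 = alpha_f*Vf + alpha_m*(1-Vf) = 7.8*0.32 + 69.1*0.68 = 49.5 x 10^-6/K

49.5 x 10^-6/K


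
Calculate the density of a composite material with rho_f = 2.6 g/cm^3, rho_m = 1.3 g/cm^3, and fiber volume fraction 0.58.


rho_c = rho_f*Vf + rho_m*(1-Vf) = 2.6*0.58 + 1.3*0.42 = 2.054 g/cm^3

2.054 g/cm^3


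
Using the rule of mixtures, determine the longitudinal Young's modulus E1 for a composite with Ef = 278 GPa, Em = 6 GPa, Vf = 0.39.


E1 = Ef*Vf + Em*(1-Vf) = 278*0.39 + 6*0.61 = 112.08 GPa

112.08 GPa


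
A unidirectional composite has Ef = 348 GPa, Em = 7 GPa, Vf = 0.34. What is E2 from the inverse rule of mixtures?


1/E2 = Vf/Ef + (1-Vf)/Em = 0.34/348 + 0.66/7
E2 = 10.5 GPa

10.5 GPa


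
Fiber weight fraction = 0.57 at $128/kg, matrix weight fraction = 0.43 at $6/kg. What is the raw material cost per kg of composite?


Cost = cost_f*Wf + cost_m*Wm = 128*0.57 + 6*0.43 = $75.54/kg

$75.54/kg


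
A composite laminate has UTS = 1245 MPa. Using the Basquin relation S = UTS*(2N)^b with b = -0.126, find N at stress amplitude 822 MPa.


N = 0.5 * (S/UTS)^(1/b) = 0.5 * (822/1245)^(1/-0.126) = 13.4866 cycles

13.4866 cycles


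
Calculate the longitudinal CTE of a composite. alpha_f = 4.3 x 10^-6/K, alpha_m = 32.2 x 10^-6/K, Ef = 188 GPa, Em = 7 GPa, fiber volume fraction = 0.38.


E1 = Ef*Vf + Em*(1-Vf) = 75.78
alpha_1 = (alpha_f*Ef*Vf + alpha_m*Em*(1-Vf))/E1 = 5.9 x 10^-6/K

5.9 x 10^-6/K


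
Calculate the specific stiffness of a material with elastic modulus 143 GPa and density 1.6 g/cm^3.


Specific stiffness = E/rho = 143/1.6 = 89.4 GPa/(g/cm^3)

89.4 GPa/(g/cm^3)


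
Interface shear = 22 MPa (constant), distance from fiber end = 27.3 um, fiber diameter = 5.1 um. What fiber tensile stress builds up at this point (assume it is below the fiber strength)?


Force balance: sigma_f * (pi*d^2/4) = tau * (pi*d) * x  ->  sigma_f = 4 * tau * x / d
sigma_f = 4 * 22 * 27.3 / 5.1 = 471.1 MPa

471.1 MPa


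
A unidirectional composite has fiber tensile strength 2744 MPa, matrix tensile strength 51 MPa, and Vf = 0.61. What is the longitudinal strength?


sigma_1 = sigma_f*Vf + sigma_m*(1-Vf) = 2744*0.61 + 51*0.39 = 1693.7 MPa

1693.7 MPa


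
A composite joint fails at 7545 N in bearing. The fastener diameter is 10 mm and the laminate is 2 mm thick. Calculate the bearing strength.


sigma_br = F/(d*h) = 7545/(10*2) = 377.3 MPa

377.3 MPa


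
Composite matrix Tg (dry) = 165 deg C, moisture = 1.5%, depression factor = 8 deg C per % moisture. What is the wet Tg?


Tg_wet = Tg_dry - k*moisture = 165 - 8*1.5 = 153.0 deg C

153.0 deg C


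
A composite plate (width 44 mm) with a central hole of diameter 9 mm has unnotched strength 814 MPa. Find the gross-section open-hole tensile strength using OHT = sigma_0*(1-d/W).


OHT = sigma_0*(1-d/W) = 814*(1-9/44) = 647.5 MPa

647.5 MPa


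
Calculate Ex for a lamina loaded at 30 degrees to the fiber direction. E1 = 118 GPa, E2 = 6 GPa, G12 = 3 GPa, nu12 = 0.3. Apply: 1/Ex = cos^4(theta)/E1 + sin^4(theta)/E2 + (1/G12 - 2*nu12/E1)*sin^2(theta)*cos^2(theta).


cos^4(30) = 0.5625, sin^4(30) = 0.0625, sin^2(30)*cos^2(30) = 0.1875
1/G12 - 2*nu12/E1 = 1/3 - 2*0.3/118 = 0.328249 GPa^-1
1/Ex = 0.5625/118 + 0.0625/6 + 0.328249*0.1875 = 0.0767302 GPa^-1
Ex = 13.03 GPa

13.03 GPa


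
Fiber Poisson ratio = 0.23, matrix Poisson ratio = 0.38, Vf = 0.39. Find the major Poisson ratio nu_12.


nu_12 = nu_f*Vf + nu_m*(1-Vf) = 0.23*0.39 + 0.38*0.61 = 0.3215

0.3215


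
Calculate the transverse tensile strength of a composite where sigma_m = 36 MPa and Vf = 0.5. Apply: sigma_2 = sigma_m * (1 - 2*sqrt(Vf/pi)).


factor = 1 - 2*sqrt(0.5/pi) = 0.2021
sigma_2 = 36 * 0.2021 = 7.28 MPa

7.28 MPa


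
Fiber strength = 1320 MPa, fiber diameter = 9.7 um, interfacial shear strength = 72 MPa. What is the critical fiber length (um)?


Lc = sigma_f * d / (2 * tau_i) = 1320 * 9.7 / (2 * 72) = 88.9 um

88.9 um


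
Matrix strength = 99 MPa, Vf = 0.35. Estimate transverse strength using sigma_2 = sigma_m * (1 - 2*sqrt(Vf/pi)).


factor = 1 - 2*sqrt(0.35/pi) = 0.3324
sigma_2 = 99 * 0.3324 = 32.91 MPa

32.91 MPa


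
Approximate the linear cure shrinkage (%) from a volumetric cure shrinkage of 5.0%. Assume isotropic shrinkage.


Linear shrinkage ≈ vol_shrink/3 = 5.0/3 = 1.667%

1.667%


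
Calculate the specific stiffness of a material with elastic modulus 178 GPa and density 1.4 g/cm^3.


Specific stiffness = E/rho = 178/1.4 = 127.1 GPa/(g/cm^3)

127.1 GPa/(g/cm^3)


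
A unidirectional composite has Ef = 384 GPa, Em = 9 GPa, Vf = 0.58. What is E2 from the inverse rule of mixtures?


1/E2 = Vf/Ef + (1-Vf)/Em = 0.58/384 + 0.42/9
E2 = 20.76 GPa

20.76 GPa


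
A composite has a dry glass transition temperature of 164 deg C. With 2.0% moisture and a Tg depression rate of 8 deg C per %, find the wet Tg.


Tg_wet = Tg_dry - k*moisture = 164 - 8*2.0 = 148.0 deg C

148.0 deg C


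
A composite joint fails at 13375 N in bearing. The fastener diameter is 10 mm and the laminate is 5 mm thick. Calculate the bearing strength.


sigma_br = F/(d*h) = 13375/(10*5) = 267.5 MPa

267.5 MPa


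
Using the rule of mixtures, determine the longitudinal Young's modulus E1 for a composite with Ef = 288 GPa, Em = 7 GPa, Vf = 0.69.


E1 = Ef*Vf + Em*(1-Vf) = 288*0.69 + 7*0.31 = 200.89 GPa

200.89 GPa


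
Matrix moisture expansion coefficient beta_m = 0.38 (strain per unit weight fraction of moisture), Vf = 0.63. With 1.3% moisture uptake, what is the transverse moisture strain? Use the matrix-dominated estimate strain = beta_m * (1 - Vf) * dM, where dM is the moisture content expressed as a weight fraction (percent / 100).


dM = 1.3/100 = 0.013
strain = beta_m * (1-Vf) * dM = 0.38 * 0.37 * 0.013 = 0.0018278

0.0018278


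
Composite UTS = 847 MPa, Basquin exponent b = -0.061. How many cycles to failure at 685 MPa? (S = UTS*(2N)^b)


N = 0.5 * (S/UTS)^(1/b) = 0.5 * (685/847)^(1/-0.061) = 16.2304 cycles

16.2304 cycles


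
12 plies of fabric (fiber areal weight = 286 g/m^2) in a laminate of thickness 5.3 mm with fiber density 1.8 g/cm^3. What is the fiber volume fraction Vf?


Vf = n * FAW / (rho_f * h * 1000) = 12 * 286 / (1.8 * 5.3 * 1000) = 0.3597

0.3597


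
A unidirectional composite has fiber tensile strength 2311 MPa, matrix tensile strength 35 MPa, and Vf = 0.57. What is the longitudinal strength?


sigma_1 = sigma_f*Vf + sigma_m*(1-Vf) = 2311*0.57 + 35*0.43 = 1332.3 MPa

1332.3 MPa


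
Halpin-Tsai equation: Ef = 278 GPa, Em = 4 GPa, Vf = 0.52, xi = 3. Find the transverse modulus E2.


eta = (Ef/Em - 1)/(Ef/Em + xi) = (69.5 - 1)/(69.5 + 3) = 0.9448
E2 = Em*(1+xi*eta*Vf)/(1-eta*Vf) = 19.45 GPa

19.45 GPa


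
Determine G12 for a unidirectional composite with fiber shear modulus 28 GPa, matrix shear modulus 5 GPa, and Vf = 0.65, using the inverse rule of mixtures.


1/G12 = Vf/Gf + (1-Vf)/Gm = 0.65/28 + 0.35/5
G12 = 10.73 GPa

10.73 GPa


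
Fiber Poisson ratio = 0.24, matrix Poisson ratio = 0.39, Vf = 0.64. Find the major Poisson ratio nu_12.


nu_12 = nu_f*Vf + nu_m*(1-Vf) = 0.24*0.64 + 0.39*0.36 = 0.294

0.294


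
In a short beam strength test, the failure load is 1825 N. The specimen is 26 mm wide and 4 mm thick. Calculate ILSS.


ILSS = 3F/(4bh) = 3*1825/(4*26*4) = 13.16 MPa

13.16 MPa


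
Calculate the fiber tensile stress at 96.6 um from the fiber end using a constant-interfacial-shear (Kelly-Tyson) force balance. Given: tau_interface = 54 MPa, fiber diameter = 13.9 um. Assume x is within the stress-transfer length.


Force balance: sigma_f * (pi*d^2/4) = tau * (pi*d) * x  ->  sigma_f = 4 * tau * x / d
sigma_f = 4 * 54 * 96.6 / 13.9 = 1501.1 MPa

1501.1 MPa


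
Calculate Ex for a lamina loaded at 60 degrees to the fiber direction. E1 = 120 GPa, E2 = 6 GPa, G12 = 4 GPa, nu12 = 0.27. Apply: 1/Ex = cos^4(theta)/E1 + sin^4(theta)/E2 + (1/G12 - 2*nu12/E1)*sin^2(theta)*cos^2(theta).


cos^4(60) = 0.0625, sin^4(60) = 0.5625, sin^2(60)*cos^2(60) = 0.1875
1/G12 - 2*nu12/E1 = 1/4 - 2*0.27/120 = 0.2455 GPa^-1
1/Ex = 0.0625/120 + 0.5625/6 + 0.2455*0.1875 = 0.1403021 GPa^-1
Ex = 7.13 GPa

7.13 GPa


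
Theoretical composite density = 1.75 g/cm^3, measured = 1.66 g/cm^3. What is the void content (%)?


Void% = (rho_theo - rho_actual)/rho_theo * 100 = (1.75 - 1.66)/1.75 * 100 = 5.14%

5.14%


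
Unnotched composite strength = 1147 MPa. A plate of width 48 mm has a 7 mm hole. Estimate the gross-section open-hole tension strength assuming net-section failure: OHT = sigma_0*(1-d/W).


OHT = sigma_0*(1-d/W) = 1147*(1-7/48) = 979.7 MPa

979.7 MPa


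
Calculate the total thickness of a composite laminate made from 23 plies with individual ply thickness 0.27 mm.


h = n * t_ply = 23 * 0.27 = 6.21 mm

6.21 mm


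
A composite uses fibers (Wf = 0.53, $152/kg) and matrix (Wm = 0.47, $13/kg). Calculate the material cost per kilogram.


Cost = cost_f*Wf + cost_m*Wm = 152*0.53 + 13*0.47 = $86.67/kg

$86.67/kg


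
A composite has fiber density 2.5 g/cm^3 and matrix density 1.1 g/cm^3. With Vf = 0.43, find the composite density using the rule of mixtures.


rho_c = rho_f*Vf + rho_m*(1-Vf) = 2.5*0.43 + 1.1*0.57 = 1.702 g/cm^3

1.702 g/cm^3


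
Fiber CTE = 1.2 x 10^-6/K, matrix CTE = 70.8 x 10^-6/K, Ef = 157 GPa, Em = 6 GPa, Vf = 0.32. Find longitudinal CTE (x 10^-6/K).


E1 = Ef*Vf + Em*(1-Vf) = 54.32
alpha_1 = (alpha_f*Ef*Vf + alpha_m*Em*(1-Vf))/E1 = 6.43 x 10^-6/K

6.43 x 10^-6/K


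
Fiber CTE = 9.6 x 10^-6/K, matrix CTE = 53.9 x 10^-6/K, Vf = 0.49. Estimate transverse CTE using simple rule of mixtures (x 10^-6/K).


alpha_2 = alpha_f*Vf + alpha_m*(1-Vf) = 9.6*0.49 + 53.9*0.51 = 32.2 x 10^-6/K

32.2 x 10^-6/K


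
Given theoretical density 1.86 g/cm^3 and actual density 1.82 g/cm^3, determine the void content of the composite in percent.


Void% = (rho_theo - rho_actual)/rho_theo * 100 = (1.86 - 1.82)/1.86 * 100 = 2.15%

2.15%


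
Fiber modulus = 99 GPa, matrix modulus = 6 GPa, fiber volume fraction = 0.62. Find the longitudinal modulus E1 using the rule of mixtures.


E1 = Ef*Vf + Em*(1-Vf) = 99*0.62 + 6*0.38 = 63.66 GPa

63.66 GPa


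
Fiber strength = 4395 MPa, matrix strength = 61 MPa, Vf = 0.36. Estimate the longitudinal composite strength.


sigma_1 = sigma_f*Vf + sigma_m*(1-Vf) = 4395*0.36 + 61*0.64 = 1621.2 MPa

1621.2 MPa


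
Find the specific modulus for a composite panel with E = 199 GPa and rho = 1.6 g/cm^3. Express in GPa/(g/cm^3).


Specific stiffness = E/rho = 199/1.6 = 124.4 GPa/(g/cm^3)

124.4 GPa/(g/cm^3)


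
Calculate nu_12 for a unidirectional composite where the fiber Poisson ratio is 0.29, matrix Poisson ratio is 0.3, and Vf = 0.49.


nu_12 = nu_f*Vf + nu_m*(1-Vf) = 0.29*0.49 + 0.3*0.51 = 0.2951

0.2951


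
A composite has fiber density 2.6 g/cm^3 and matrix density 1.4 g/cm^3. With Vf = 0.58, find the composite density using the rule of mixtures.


rho_c = rho_f*Vf + rho_m*(1-Vf) = 2.6*0.58 + 1.4*0.42 = 2.096 g/cm^3

2.096 g/cm^3


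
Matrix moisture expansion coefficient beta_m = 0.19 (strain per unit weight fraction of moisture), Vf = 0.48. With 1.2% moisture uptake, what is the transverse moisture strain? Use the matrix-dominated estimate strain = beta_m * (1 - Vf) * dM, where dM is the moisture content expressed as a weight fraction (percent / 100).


dM = 1.2/100 = 0.012
strain = beta_m * (1-Vf) * dM = 0.19 * 0.52 * 0.012 = 0.0011856

0.0011856


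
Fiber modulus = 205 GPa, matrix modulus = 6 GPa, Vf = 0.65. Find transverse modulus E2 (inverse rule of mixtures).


1/E2 = Vf/Ef + (1-Vf)/Em = 0.65/205 + 0.35/6
E2 = 16.26 GPa

16.26 GPa


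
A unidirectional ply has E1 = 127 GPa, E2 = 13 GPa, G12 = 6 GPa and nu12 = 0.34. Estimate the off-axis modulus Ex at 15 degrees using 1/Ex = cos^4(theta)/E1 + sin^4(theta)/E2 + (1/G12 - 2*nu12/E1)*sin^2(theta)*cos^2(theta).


cos^4(15) = 0.870513, sin^4(15) = 0.004487, sin^2(15)*cos^2(15) = 0.0625
1/G12 - 2*nu12/E1 = 1/6 - 2*0.34/127 = 0.161312 GPa^-1
1/Ex = 0.870513/127 + 0.004487/13 + 0.161312*0.0625 = 0.0172816 GPa^-1
Ex = 57.86 GPa

57.86 GPa


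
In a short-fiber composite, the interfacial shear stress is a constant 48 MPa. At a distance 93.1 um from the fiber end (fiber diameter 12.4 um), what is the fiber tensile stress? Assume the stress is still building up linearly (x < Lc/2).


Force balance: sigma_f * (pi*d^2/4) = tau * (pi*d) * x  ->  sigma_f = 4 * tau * x / d
sigma_f = 4 * 48 * 93.1 / 12.4 = 1441.5 MPa

1441.5 MPa


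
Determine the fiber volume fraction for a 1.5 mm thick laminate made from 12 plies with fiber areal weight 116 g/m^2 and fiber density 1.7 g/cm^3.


Vf = n * FAW / (rho_f * h * 1000) = 12 * 116 / (1.7 * 1.5 * 1000) = 0.5459

0.5459


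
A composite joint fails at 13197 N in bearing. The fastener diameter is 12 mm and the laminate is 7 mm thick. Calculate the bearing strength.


sigma_br = F/(d*h) = 13197/(12*7) = 157.1 MPa

157.1 MPa


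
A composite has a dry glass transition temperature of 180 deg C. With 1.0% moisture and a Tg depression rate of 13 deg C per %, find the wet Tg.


Tg_wet = Tg_dry - k*moisture = 180 - 13*1.0 = 167.0 deg C

167.0 deg C


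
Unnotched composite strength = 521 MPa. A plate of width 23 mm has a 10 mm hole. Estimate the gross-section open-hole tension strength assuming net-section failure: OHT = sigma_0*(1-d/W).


OHT = sigma_0*(1-d/W) = 521*(1-10/23) = 294.5 MPa

294.5 MPa


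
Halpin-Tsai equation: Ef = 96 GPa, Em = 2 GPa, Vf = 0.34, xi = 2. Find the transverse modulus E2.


eta = (Ef/Em - 1)/(Ef/Em + xi) = (48.0 - 1)/(48.0 + 2) = 0.94
E2 = Em*(1+xi*eta*Vf)/(1-eta*Vf) = 4.82 GPa

4.82 GPa


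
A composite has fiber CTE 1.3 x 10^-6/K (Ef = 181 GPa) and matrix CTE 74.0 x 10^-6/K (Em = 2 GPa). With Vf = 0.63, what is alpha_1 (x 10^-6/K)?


E1 = Ef*Vf + Em*(1-Vf) = 114.77
alpha_1 = (alpha_f*Ef*Vf + alpha_m*Em*(1-Vf))/E1 = 1.77 x 10^-6/K

1.77 x 10^-6/K


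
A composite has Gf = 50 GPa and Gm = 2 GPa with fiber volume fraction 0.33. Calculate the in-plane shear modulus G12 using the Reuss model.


1/G12 = Vf/Gf + (1-Vf)/Gm = 0.33/50 + 0.67/2
G12 = 2.93 GPa

2.93 GPa


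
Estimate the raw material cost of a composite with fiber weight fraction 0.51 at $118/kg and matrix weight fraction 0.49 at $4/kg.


Cost = cost_f*Wf + cost_m*Wm = 118*0.51 + 4*0.49 = $62.14/kg

$62.14/kg


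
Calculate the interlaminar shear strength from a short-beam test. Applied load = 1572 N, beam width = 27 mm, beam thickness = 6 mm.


ILSS = 3F/(4bh) = 3*1572/(4*27*6) = 7.28 MPa

7.28 MPa


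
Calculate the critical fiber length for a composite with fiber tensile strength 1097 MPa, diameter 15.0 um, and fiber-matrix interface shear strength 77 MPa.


Lc = sigma_f * d / (2 * tau_i) = 1097 * 15.0 / (2 * 77) = 106.9 um

106.9 um


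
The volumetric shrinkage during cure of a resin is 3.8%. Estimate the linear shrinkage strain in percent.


Linear shrinkage ≈ vol_shrink/3 = 3.8/3 = 1.267%

1.267%


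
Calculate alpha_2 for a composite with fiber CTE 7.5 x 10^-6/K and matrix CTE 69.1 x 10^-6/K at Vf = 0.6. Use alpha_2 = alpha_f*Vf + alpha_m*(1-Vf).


alpha_2 = alpha_f*Vf + alpha_m*(1-Vf) = 7.5*0.6 + 69.1*0.4 = 32.1 x 10^-6/K

32.1 x 10^-6/K


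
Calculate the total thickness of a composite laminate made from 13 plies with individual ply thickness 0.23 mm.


h = n * t_ply = 13 * 0.23 = 2.99 mm

2.99 mm


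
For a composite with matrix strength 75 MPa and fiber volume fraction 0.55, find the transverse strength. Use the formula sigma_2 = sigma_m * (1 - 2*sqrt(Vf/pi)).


factor = 1 - 2*sqrt(0.55/pi) = 0.1632
sigma_2 = 75 * 0.1632 = 12.24 MPa

12.24 MPa


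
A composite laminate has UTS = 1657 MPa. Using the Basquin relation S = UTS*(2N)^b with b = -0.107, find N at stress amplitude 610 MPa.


N = 0.5 * (S/UTS)^(1/b) = 0.5 * (610/1657)^(1/-0.107) = 5688.2189 cycles

5688.2189 cycles


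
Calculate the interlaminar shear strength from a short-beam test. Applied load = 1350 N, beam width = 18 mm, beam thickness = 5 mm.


ILSS = 3F/(4bh) = 3*1350/(4*18*5) = 11.25 MPa

11.25 MPa


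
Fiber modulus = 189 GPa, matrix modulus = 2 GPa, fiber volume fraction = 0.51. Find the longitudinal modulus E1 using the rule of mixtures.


E1 = Ef*Vf + Em*(1-Vf) = 189*0.51 + 2*0.49 = 97.37 GPa

97.37 GPa


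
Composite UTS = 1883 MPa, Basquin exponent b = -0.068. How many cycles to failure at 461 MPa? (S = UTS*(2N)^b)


N = 0.5 * (S/UTS)^(1/b) = 0.5 * (461/1883)^(1/-0.068) = 4.8580e+08 cycles

4.8580e+08 cycles


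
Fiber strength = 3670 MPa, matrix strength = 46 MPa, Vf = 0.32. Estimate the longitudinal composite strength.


sigma_1 = sigma_f*Vf + sigma_m*(1-Vf) = 3670*0.32 + 46*0.68 = 1205.7 MPa

1205.7 MPa


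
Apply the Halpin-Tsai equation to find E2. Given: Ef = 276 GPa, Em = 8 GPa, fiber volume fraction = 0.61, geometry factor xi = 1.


eta = (Ef/Em - 1)/(Ef/Em + xi) = (34.5 - 1)/(34.5 + 1) = 0.9437
E2 = Em*(1+xi*eta*Vf)/(1-eta*Vf) = 29.7 GPa

29.7 GPa


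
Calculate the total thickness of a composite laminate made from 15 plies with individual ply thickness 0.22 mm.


h = n * t_ply = 15 * 0.22 = 3.3 mm

3.3 mm


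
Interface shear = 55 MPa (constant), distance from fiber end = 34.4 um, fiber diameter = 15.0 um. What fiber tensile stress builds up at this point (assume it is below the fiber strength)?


Force balance: sigma_f * (pi*d^2/4) = tau * (pi*d) * x  ->  sigma_f = 4 * tau * x / d
sigma_f = 4 * 55 * 34.4 / 15.0 = 504.5 MPa

504.5 MPa


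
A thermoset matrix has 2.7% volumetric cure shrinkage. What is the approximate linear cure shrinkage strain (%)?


Linear shrinkage ≈ vol_shrink/3 = 2.7/3 = 0.9%

0.9%


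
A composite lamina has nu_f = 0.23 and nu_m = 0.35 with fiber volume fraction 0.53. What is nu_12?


nu_12 = nu_f*Vf + nu_m*(1-Vf) = 0.23*0.53 + 0.35*0.47 = 0.2864

0.2864


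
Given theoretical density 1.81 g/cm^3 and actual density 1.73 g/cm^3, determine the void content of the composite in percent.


Void% = (rho_theo - rho_actual)/rho_theo * 100 = (1.81 - 1.73)/1.81 * 100 = 4.42%

4.42%


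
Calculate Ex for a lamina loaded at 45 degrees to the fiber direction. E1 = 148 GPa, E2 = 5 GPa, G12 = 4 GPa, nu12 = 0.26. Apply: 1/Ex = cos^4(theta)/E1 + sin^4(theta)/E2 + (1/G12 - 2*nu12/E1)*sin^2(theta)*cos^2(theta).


cos^4(45) = 0.25, sin^4(45) = 0.25, sin^2(45)*cos^2(45) = 0.25
1/G12 - 2*nu12/E1 = 1/4 - 2*0.26/148 = 0.246486 GPa^-1
1/Ex = 0.25/148 + 0.25/5 + 0.246486*0.25 = 0.1133108 GPa^-1
Ex = 8.83 GPa

8.83 GPa


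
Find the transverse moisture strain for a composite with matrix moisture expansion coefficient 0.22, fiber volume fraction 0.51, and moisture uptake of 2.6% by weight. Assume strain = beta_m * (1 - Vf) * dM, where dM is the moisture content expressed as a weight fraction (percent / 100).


dM = 2.6/100 = 0.026
strain = beta_m * (1-Vf) * dM = 0.22 * 0.49 * 0.026 = 0.0028028

0.0028028


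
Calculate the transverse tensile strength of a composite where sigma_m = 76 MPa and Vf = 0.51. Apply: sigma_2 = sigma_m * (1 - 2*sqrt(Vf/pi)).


factor = 1 - 2*sqrt(0.51/pi) = 0.1942
sigma_2 = 76 * 0.1942 = 14.76 MPa

14.76 MPa


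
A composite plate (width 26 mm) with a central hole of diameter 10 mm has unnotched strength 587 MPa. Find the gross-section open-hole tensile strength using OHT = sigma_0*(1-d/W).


OHT = sigma_0*(1-d/W) = 587*(1-10/26) = 361.2 MPa

361.2 MPa


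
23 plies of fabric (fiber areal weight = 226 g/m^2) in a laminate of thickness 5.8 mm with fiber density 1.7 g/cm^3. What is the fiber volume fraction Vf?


Vf = n * FAW / (rho_f * h * 1000) = 23 * 226 / (1.7 * 5.8 * 1000) = 0.5272

0.5272


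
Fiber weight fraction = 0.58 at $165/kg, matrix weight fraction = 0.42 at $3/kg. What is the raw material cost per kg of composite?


Cost = cost_f*Wf + cost_m*Wm = 165*0.58 + 3*0.42 = $96.96/kg

$96.96/kg


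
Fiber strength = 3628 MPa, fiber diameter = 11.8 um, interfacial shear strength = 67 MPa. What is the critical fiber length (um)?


Lc = sigma_f * d / (2 * tau_i) = 3628 * 11.8 / (2 * 67) = 319.5 um

319.5 um


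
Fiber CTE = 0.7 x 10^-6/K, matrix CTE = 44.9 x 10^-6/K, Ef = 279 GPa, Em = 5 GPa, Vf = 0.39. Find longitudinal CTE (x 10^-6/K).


E1 = Ef*Vf + Em*(1-Vf) = 111.86
alpha_1 = (alpha_f*Ef*Vf + alpha_m*Em*(1-Vf))/E1 = 1.91 x 10^-6/K

1.91 x 10^-6/K


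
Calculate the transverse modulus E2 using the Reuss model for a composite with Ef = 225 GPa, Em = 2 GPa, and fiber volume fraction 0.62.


1/E2 = Vf/Ef + (1-Vf)/Em = 0.62/225 + 0.38/2
E2 = 5.19 GPa

5.19 GPa


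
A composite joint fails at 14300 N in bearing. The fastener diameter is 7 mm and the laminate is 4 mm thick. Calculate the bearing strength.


sigma_br = F/(d*h) = 14300/(7*4) = 510.7 MPa

510.7 MPa


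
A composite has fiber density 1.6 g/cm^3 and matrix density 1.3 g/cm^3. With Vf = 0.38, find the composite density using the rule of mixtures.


rho_c = rho_f*Vf + rho_m*(1-Vf) = 1.6*0.38 + 1.3*0.62 = 1.414 g/cm^3

1.414 g/cm^3


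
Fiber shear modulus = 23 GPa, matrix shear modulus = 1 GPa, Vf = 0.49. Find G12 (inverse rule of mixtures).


1/G12 = Vf/Gf + (1-Vf)/Gm = 0.49/23 + 0.51/1
G12 = 1.88 GPa

1.88 GPa


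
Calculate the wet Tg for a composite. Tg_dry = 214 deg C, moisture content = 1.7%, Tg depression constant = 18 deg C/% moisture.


Tg_wet = Tg_dry - k*moisture = 214 - 18*1.7 = 183.4 deg C

183.4 deg C


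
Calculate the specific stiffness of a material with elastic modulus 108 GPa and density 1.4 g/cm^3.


Specific stiffness = E/rho = 108/1.4 = 77.1 GPa/(g/cm^3)

77.1 GPa/(g/cm^3)


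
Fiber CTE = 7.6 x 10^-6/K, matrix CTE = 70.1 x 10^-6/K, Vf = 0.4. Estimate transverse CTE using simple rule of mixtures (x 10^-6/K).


alpha_2 = alpha_f*Vf + alpha_m*(1-Vf) = 7.6*0.4 + 70.1*0.6 = 45.1 x 10^-6/K

45.1 x 10^-6/K


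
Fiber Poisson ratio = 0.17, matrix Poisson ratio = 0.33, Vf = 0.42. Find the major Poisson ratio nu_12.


nu_12 = nu_f*Vf + nu_m*(1-Vf) = 0.17*0.42 + 0.33*0.58 = 0.2628

0.2628


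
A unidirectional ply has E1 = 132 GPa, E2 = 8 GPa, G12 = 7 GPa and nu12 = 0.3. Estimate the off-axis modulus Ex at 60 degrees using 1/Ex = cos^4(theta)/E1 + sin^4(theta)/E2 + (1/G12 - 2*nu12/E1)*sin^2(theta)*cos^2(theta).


cos^4(60) = 0.0625, sin^4(60) = 0.5625, sin^2(60)*cos^2(60) = 0.1875
1/G12 - 2*nu12/E1 = 1/7 - 2*0.3/132 = 0.138312 GPa^-1
1/Ex = 0.0625/132 + 0.5625/8 + 0.138312*0.1875 = 0.0967194 GPa^-1
Ex = 10.34 GPa

10.34 GPa


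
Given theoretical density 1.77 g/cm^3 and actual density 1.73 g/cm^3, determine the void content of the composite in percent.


Void% = (rho_theo - rho_actual)/rho_theo * 100 = (1.77 - 1.73)/1.77 * 100 = 2.26%

2.26%


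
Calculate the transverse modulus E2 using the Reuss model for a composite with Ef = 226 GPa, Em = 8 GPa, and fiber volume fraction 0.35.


1/E2 = Vf/Ef + (1-Vf)/Em = 0.35/226 + 0.65/8
E2 = 12.08 GPa

12.08 GPa


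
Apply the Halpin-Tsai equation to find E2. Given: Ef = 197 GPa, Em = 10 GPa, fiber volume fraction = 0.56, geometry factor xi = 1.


eta = (Ef/Em - 1)/(Ef/Em + xi) = (19.7 - 1)/(19.7 + 1) = 0.9034
E2 = Em*(1+xi*eta*Vf)/(1-eta*Vf) = 30.48 GPa

30.48 GPa


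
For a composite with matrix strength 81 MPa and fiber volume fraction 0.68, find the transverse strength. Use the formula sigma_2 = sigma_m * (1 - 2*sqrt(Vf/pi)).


factor = 1 - 2*sqrt(0.68/pi) = 0.0695
sigma_2 = 81 * 0.0695 = 5.63 MPa

5.63 MPa


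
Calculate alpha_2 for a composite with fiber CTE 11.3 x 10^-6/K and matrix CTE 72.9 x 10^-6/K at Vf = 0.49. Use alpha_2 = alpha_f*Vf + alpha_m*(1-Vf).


alpha_2 = alpha_f*Vf + alpha_m*(1-Vf) = 11.3*0.49 + 72.9*0.51 = 42.7 x 10^-6/K

42.7 x 10^-6/K


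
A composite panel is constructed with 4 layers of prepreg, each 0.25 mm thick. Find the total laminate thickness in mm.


h = n * t_ply = 4 * 0.25 = 1.0 mm

1.0 mm


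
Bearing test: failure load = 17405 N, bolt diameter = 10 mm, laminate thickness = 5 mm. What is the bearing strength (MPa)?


sigma_br = F/(d*h) = 17405/(10*5) = 348.1 MPa

348.1 MPa


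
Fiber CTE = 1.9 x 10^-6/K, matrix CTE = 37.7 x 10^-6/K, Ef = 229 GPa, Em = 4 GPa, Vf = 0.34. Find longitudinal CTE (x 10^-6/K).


E1 = Ef*Vf + Em*(1-Vf) = 80.5
alpha_1 = (alpha_f*Ef*Vf + alpha_m*Em*(1-Vf))/E1 = 3.07 x 10^-6/K

3.07 x 10^-6/K


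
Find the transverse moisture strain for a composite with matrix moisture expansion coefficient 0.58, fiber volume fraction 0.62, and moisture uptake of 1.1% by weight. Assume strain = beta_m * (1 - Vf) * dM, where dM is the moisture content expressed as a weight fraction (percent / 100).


dM = 1.1/100 = 0.011
strain = beta_m * (1-Vf) * dM = 0.58 * 0.38 * 0.011 = 0.0024244

0.0024244


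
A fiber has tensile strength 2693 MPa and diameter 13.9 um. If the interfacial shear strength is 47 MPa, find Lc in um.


Lc = sigma_f * d / (2 * tau_i) = 2693 * 13.9 / (2 * 47) = 398.2 um

398.2 um


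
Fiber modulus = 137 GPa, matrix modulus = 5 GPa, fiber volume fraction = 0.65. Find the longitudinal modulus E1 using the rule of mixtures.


E1 = Ef*Vf + Em*(1-Vf) = 137*0.65 + 5*0.35 = 90.8 GPa

90.8 GPa


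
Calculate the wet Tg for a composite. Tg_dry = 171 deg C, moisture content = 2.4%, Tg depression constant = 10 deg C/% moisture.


Tg_wet = Tg_dry - k*moisture = 171 - 10*2.4 = 147.0 deg C

147.0 deg C


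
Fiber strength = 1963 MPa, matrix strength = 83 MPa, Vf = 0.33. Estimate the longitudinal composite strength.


sigma_1 = sigma_f*Vf + sigma_m*(1-Vf) = 1963*0.33 + 83*0.67 = 703.4 MPa

703.4 MPa


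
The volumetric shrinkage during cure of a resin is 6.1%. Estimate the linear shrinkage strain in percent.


Linear shrinkage ≈ vol_shrink/3 = 6.1/3 = 2.033%

2.033%
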